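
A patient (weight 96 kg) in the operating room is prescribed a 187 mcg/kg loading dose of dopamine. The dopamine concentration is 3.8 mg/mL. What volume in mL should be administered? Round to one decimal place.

4.7 mL

Dose = 187 mcg/kg × 96 kg = 17952 mcg
Concentration = 3.8 mg/mL = 3800 mcg/mL
Volume = 17952 mcg ÷ 3800 mcg/mL = 4.724211 mL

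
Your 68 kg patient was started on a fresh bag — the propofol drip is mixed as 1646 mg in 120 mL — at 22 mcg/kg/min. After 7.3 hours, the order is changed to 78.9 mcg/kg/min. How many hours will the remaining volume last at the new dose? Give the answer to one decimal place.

Initial rate:
Dose = 22 mcg/kg/min × 68 kg = 1496 mcg/min
1496 mcg/min × 60 min/hr = 89760 mcg/hr
Concentration = 1646 mg ÷ 120 mL = 13.71667 mg/mL = 13716.67 mcg/mL
Rate = 89760 mcg/hr ÷ 13716.67 mcg/mL = 6.543864 mL/hr
Volume infused so far = 6.543864 mL/hr × 7.3 hr = 47.77021 mL
Volume remaining = 120 − 47.77021 = 72.22979 mL
New rate:
Dose = 78.9 mcg/kg/min × 68 kg = 5365.2 mcg/min
5365.2 mcg/min × 60 min/hr = 321912 mcg/hr
Rate = 321912 mcg/hr ÷ 13716.67 mcg/mL = 23.46868 mL/hr
Time remaining = 72.22979 mL ÷ 23.46868 mL/hr = 3.077711 hr

3.1 hours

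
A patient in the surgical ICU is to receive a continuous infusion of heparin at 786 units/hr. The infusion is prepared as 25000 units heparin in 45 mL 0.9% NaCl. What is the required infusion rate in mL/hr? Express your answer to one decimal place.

Concentration = 25000 units ÷ 45 mL = 555.5556 units/mL
Rate = 786 units/hr ÷ 555.5556 units/mL = 1.4148 mL/hr

1.4 mL/hr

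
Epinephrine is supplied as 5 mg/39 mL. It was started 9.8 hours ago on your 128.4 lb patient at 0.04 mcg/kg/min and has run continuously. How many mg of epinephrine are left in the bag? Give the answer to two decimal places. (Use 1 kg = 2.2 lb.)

3.63 mg

Weight = 128.4 lb ÷ 2.2 lb/kg = 58.36364 kg
Dose = 0.04 mcg/kg/min × 58.36364 kg = 2.334545 mcg/min
2.334545 mcg/min × 60 min/hr = 140.0727 mcg/hr
Concentration = 5 mg ÷ 39 mL = 0.1282051 mg/mL = 128.2051 mcg/mL
Rate = 140.0727 mcg/hr ÷ 128.2051 mcg/mL = 1.092567 mL/hr
Volume infused = 1.092567 mL/hr × 9.8 hr = 10.70716 mL
Volume remaining = 39 − 10.70716 = 28.29284 mL
Drug remaining = 28.29284 mL × 128.2051 mcg/mL = 3627.287 mcg = 3.627287 mg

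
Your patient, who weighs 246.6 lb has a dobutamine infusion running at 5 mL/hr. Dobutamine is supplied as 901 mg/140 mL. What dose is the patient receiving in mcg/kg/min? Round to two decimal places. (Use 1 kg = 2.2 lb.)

Weight = 246.6 lb ÷ 2.2 lb/kg = 112.0909 kg
Concentration = 901 mg ÷ 140 mL = 6.435714 mg/mL = 6435.714 mcg/mL
Drug rate = 5 mL/hr × 6435.714 mcg/mL = 32178.57 mcg/hr
32178.57 mcg/hr ÷ 60 min/hr = 536.3095 mcg/min
536.3095 mcg/min ÷ 112.0909 kg = 4.784594 mcg/kg/min

4.78 mcg/kg/min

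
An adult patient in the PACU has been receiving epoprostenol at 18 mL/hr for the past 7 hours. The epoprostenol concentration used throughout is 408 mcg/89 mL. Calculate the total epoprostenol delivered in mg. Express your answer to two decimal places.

Concentration = 408 mcg ÷ 89 mL = 4.58427 mcg/mL = 4584.27 ng/mL
Drug rate = 18 mL/hr × 4584.27 ng/mL = 82516.85 ng/hr
Total = 82516.85 ng/hr × 7 hr = 577618 ng = 0.577618 mg

0.58 mg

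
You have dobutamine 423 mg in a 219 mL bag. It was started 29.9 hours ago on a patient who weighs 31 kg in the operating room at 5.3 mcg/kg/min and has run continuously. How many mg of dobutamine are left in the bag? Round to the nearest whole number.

Dose = 5.3 mcg/kg/min × 31 kg = 164.3 mcg/min
164.3 mcg/min × 60 min/hr = 9858 mcg/hr
Concentration = 423 mg ÷ 219 mL = 1.931507 mg/mL = 1931.507 mcg/mL
Rate = 9858 mcg/hr ÷ 1931.507 mcg/mL = 5.103787 mL/hr
Volume infused = 5.103787 mL/hr × 29.9 hr = 152.6032 mL
Volume remaining = 219 − 152.6032 = 66.39676 mL
Drug remaining = 66.39676 mL × 1931.507 mcg/mL = 128245.8 mcg = 128.2458 mg

128 mg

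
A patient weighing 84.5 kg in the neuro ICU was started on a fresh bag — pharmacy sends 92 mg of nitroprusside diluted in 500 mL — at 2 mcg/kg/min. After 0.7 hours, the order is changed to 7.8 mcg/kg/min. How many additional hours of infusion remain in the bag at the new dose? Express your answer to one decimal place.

2.1 hours

Initial rate:
Dose = 2 mcg/kg/min × 84.5 kg = 169 mcg/min
169 mcg/min × 60 min/hr = 10140 mcg/hr
Concentration = 92 mg ÷ 500 mL = 0.184 mg/mL = 184 mcg/mL
Rate = 10140 mcg/hr ÷ 184 mcg/mL = 55.1087 mL/hr
Volume infused so far = 55.1087 mL/hr × 0.7 hr = 38.57609 mL
Volume remaining = 500 − 38.57609 = 461.4239 mL
New rate:
Dose = 7.8 mcg/kg/min × 84.5 kg = 659.1 mcg/min
659.1 mcg/min × 60 min/hr = 39546 mcg/hr
Rate = 39546 mcg/hr ÷ 184 mcg/mL = 214.9239 mL/hr
Time remaining = 461.4239 mL ÷ 214.9239 mL/hr = 2.146918 hr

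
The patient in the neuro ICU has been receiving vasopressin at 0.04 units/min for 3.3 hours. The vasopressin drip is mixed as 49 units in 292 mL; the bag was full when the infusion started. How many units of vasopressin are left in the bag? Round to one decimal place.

0.04 units/min × 60 min/hr = 2.4 units/hr
Concentration = 49 units ÷ 292 mL = 0.1678082 units/mL
Rate = 2.4 units/hr ÷ 0.1678082 units/mL = 14.30204 mL/hr
Volume infused = 14.30204 mL/hr × 3.3 hr = 47.19673 mL
Volume remaining = 292 − 47.19673 = 244.8033 mL
Drug remaining = 244.8033 mL × 0.1678082 units/mL = 41.08 units

41.1 units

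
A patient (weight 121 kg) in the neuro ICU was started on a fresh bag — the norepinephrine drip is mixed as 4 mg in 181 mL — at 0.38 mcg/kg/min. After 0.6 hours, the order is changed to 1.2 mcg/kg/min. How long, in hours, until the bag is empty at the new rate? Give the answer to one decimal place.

0.3 hours

Initial rate:
Dose = 0.38 mcg/kg/min × 121 kg = 45.98 mcg/min
45.98 mcg/min × 60 min/hr = 2758.8 mcg/hr
Concentration = 4 mg ÷ 181 mL = 0.02209945 mg/mL = 22.09945 mcg/mL
Rate = 2758.8 mcg/hr ÷ 22.09945 mcg/mL = 124.8357 mL/hr
Volume infused so far = 124.8357 mL/hr × 0.6 hr = 74.90142 mL
Volume remaining = 181 − 74.90142 = 106.0986 mL
New rate:
Dose = 1.2 mcg/kg/min × 121 kg = 145.2 mcg/min
145.2 mcg/min × 60 min/hr = 8712 mcg/hr
Rate = 8712 mcg/hr ÷ 22.09945 mcg/mL = 394.218 mL/hr
Time remaining = 106.0986 mL ÷ 394.218 mL/hr = 0.2691368 hr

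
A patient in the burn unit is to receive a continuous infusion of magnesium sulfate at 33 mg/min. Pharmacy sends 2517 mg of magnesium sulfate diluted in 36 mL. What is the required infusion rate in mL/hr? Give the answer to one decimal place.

28.3 mL/hr

33 mg/min × 60 min/hr = 1980 mg/hr
Concentration = 2517 mg ÷ 36 mL = 69.91667 mg/mL
Rate = 1980 mg/hr ÷ 69.91667 mg/mL = 28.31943 mL/hr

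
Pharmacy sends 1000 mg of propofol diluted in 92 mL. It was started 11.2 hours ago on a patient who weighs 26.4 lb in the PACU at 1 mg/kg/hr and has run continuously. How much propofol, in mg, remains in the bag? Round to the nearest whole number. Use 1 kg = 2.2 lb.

866 mg

Weight = 26.4 lb ÷ 2.2 lb/kg = 12 kg
Dose = 1 mg/kg/hr × 12 kg = 12 mg/hr
Concentration = 1000 mg ÷ 92 mL = 10.86957 mg/mL
Rate = 12 mg/hr ÷ 10.86957 mg/mL = 1.104 mL/hr
Volume infused = 1.104 mL/hr × 11.2 hr = 12.3648 mL
Volume remaining = 92 − 12.3648 = 79.6352 mL
Drug remaining = 79.6352 mL × 10.86957 mg/mL = 865.6 mg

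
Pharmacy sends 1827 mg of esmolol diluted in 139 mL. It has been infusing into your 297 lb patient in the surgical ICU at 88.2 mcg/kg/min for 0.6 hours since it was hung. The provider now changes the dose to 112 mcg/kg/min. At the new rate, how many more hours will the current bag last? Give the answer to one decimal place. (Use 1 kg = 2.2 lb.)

Initial rate:
Weight = 297 lb ÷ 2.2 lb/kg = 135 kg
Dose = 88.2 mcg/kg/min × 135 kg = 11907 mcg/min
11907 mcg/min × 60 min/hr = 714420 mcg/hr
Concentration = 1827 mg ÷ 139 mL = 13.14388 mg/mL = 13143.88 mcg/mL
Rate = 714420 mcg/hr ÷ 13143.88 mcg/mL = 54.35379 mL/hr
Volume infused so far = 54.35379 mL/hr × 0.6 hr = 32.61228 mL
Volume remaining = 139 − 32.61228 = 106.3877 mL
New rate:
Dose = 112 mcg/kg/min × 135 kg = 15120 mcg/min
15120 mcg/min × 60 min/hr = 907200 mcg/hr
Rate = 907200 mcg/hr ÷ 13143.88 mcg/mL = 69.02069 mL/hr
Time remaining = 106.3877 mL ÷ 69.02069 mL/hr = 1.541389 hr

1.5 hours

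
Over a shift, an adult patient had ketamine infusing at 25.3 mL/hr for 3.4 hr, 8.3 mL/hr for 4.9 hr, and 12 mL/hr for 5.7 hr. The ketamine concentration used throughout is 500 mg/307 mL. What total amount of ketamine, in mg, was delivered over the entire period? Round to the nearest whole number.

Concentration = 500 mg ÷ 307 mL = 1.628664 mg/mL
Stage 1: 25.3 mL/hr × 3.4 hr = 86.02 mL → 86.02 mL × 1.628664 mg/mL = 140.0977 mg
Stage 2: 8.3 mL/hr × 4.9 hr = 40.67 mL → 40.67 mL × 1.628664 mg/mL = 66.23779 mg
Stage 3: 12 mL/hr × 5.7 hr = 68.4 mL → 68.4 mL × 1.628664 mg/mL = 111.4007 mg
Total = 140.0977 + 66.23779 + 111.4007 = 317.7362 mg

318 mg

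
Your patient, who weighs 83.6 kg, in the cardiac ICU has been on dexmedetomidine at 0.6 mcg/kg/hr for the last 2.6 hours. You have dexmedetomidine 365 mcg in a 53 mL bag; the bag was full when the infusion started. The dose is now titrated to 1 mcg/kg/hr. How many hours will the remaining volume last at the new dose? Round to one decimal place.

2.8 hours

Initial rate:
Dose = 0.6 mcg/kg/hr × 83.6 kg = 50.16 mcg/hr
Concentration = 365 mcg ÷ 53 mL = 6.886792 mcg/mL
Rate = 50.16 mcg/hr ÷ 6.886792 mcg/mL = 7.283507 mL/hr
Volume infused so far = 7.283507 mL/hr × 2.6 hr = 18.93712 mL
Volume remaining = 53 − 18.93712 = 34.06288 mL
New rate:
Dose = 1 mcg/kg/hr × 83.6 kg = 83.6 mcg/hr
Rate = 83.6 mcg/hr ÷ 6.886792 mcg/mL = 12.13918 mL/hr
Time remaining = 34.06288 mL ÷ 12.13918 mL/hr = 2.806029 hr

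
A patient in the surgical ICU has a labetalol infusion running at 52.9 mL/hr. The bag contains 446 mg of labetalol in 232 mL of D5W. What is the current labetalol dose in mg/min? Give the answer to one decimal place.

1.7 mg/min

Concentration = 446 mg ÷ 232 mL = 1.922414 mg/mL
Drug rate = 52.9 mL/hr × 1.922414 mg/mL = 101.6957 mg/hr
101.6957 mg/hr ÷ 60 min/hr = 1.694928 mg/min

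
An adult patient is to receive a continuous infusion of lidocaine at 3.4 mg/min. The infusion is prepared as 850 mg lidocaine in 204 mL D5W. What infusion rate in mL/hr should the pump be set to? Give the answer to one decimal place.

3.4 mg/min × 60 min/hr = 204 mg/hr
Concentration = 850 mg ÷ 204 mL = 4.166667 mg/mL
Rate = 204 mg/hr ÷ 4.166667 mg/mL = 48.96 mL/hr

49.0 mL/hr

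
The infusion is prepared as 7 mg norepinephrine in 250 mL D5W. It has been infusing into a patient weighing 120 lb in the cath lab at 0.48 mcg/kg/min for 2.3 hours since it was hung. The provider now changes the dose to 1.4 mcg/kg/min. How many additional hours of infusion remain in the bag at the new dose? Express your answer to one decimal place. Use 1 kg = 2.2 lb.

Initial rate:
Weight = 120 lb ÷ 2.2 lb/kg = 54.54545 kg
Dose = 0.48 mcg/kg/min × 54.54545 kg = 26.18182 mcg/min
26.18182 mcg/min × 60 min/hr = 1570.909 mcg/hr
Concentration = 7 mg ÷ 250 mL = 0.028 mg/mL = 28 mcg/mL
Rate = 1570.909 mcg/hr ÷ 28 mcg/mL = 56.1039 mL/hr
Volume infused so far = 56.1039 mL/hr × 2.3 hr = 129.039 mL
Volume remaining = 250 − 129.039 = 120.961 mL
New rate:
Dose = 1.4 mcg/kg/min × 54.54545 kg = 76.36364 mcg/min
76.36364 mcg/min × 60 min/hr = 4581.818 mcg/hr
Rate = 4581.818 mcg/hr ÷ 28 mcg/mL = 163.6364 mL/hr
Time remaining = 120.961 mL ÷ 163.6364 mL/hr = 0.7392063 hr

0.7 hours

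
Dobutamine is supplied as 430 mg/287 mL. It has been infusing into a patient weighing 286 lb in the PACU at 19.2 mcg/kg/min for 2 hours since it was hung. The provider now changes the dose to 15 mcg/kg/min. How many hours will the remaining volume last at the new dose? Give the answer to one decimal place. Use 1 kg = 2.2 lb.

Initial rate:
Weight = 286 lb ÷ 2.2 lb/kg = 130 kg
Dose = 19.2 mcg/kg/min × 130 kg = 2496 mcg/min
2496 mcg/min × 60 min/hr = 149760 mcg/hr
Concentration = 430 mg ÷ 287 mL = 1.498258 mg/mL = 1498.258 mcg/mL
Rate = 149760 mcg/hr ÷ 1498.258 mcg/mL = 99.95609 mL/hr
Volume infused so far = 99.95609 mL/hr × 2 hr = 199.9122 mL
Volume remaining = 287 − 199.9122 = 87.08781 mL
New rate:
Dose = 15 mcg/kg/min × 130 kg = 1950 mcg/min
1950 mcg/min × 60 min/hr = 117000 mcg/hr
Rate = 117000 mcg/hr ÷ 1498.258 mcg/mL = 78.0907 mL/hr
Time remaining = 87.08781 mL ÷ 78.0907 mL/hr = 1.115214 hr

1.1 hours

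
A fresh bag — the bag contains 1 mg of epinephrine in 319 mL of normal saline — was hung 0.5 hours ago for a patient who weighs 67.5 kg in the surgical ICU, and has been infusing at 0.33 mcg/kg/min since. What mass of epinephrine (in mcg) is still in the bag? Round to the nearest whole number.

Dose = 0.33 mcg/kg/min × 67.5 kg = 22.275 mcg/min
22.275 mcg/min × 60 min/hr = 1336.5 mcg/hr
Concentration = 1 mg ÷ 319 mL = 0.003134796 mg/mL = 3.134796 mcg/mL
Rate = 1336.5 mcg/hr ÷ 3.134796 mcg/mL = 426.3435 mL/hr
Volume infused = 426.3435 mL/hr × 0.5 hr = 213.1718 mL
Volume remaining = 319 − 213.1718 = 105.8282 mL
Drug remaining = 105.8282 mL × 3.134796 mcg/mL = 331.75 mcg

332 mcg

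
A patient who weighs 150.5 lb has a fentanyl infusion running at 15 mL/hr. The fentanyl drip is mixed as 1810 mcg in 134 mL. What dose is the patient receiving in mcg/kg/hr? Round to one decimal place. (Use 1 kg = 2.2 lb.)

Weight = 150.5 lb ÷ 2.2 lb/kg = 68.40909 kg
Concentration = 1810 mcg ÷ 134 mL = 13.50746 mcg/mL
Drug rate = 15 mL/hr × 13.50746 mcg/mL = 202.6119 mcg/hr
202.6119 mcg/hr ÷ 68.40909 kg = 2.961769 mcg/kg/hr

3.0 mcg/kg/hr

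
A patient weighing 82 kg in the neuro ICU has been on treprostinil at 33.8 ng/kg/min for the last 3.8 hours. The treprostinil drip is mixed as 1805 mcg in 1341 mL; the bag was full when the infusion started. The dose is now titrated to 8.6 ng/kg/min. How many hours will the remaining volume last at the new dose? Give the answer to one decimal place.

Initial rate:
Dose = 33.8 ng/kg/min × 82 kg = 2771.6 ng/min
2771.6 ng/min × 60 min/hr = 166296 ng/hr
Concentration = 1805 mcg ÷ 1341 mL = 1.34601 mcg/mL = 1346.01 ng/mL
Rate = 166296 ng/hr ÷ 1346.01 ng/mL = 123.5473 mL/hr
Volume infused so far = 123.5473 mL/hr × 3.8 hr = 469.4799 mL
Volume remaining = 1341 − 469.4799 = 871.5201 mL
New rate:
Dose = 8.6 ng/kg/min × 82 kg = 705.2 ng/min
705.2 ng/min × 60 min/hr = 42312 ng/hr
Rate = 42312 ng/hr ÷ 1346.01 ng/mL = 31.43512 mL/hr
Time remaining = 871.5201 mL ÷ 31.43512 mL/hr = 27.72441 hr

27.7 hours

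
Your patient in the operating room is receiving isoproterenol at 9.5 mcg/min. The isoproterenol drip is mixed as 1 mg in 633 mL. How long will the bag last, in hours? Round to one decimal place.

1.8 hours

9.5 mcg/min × 60 min/hr = 570 mcg/hr
Concentration = 1 mg ÷ 633 mL = 0.001579779 mg/mL = 1.579779 mcg/mL
Rate = 570 mcg/hr ÷ 1.579779 mcg/mL = 360.81 mL/hr
Duration = 633 mL ÷ 360.81 mL/hr = 1.754386 hr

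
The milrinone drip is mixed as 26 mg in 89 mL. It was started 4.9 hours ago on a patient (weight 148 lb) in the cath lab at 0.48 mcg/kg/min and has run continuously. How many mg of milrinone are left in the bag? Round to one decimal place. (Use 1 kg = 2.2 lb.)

Weight = 148 lb ÷ 2.2 lb/kg = 67.27273 kg
Dose = 0.48 mcg/kg/min × 67.27273 kg = 32.29091 mcg/min
32.29091 mcg/min × 60 min/hr = 1937.455 mcg/hr
Concentration = 26 mg ÷ 89 mL = 0.2921348 mg/mL = 292.1348 mcg/mL
Rate = 1937.455 mcg/hr ÷ 292.1348 mcg/mL = 6.632056 mL/hr
Volume infused = 6.632056 mL/hr × 4.9 hr = 32.49707 mL
Volume remaining = 89 − 32.49707 = 56.50293 mL
Drug remaining = 56.50293 mL × 292.1348 mcg/mL = 16506.47 mcg = 16.50647 mg

16.5 mg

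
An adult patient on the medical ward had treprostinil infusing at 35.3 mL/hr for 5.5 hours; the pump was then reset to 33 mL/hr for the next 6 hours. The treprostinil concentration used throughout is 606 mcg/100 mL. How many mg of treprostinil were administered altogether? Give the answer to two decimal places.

2.38 mg

Concentration = 606 mcg ÷ 100 mL = 6.06 mcg/mL
Stage 1: 35.3 mL/hr × 5.5 hr = 194.15 mL → 194.15 mL × 6.06 mcg/mL = 1176.549 mcg
Stage 2: 33 mL/hr × 6 hr = 198 mL → 198 mL × 6.06 mcg/mL = 1199.88 mcg
Total = 1176.549 + 1199.88 = 2376.429 mcg = 2.376429 mg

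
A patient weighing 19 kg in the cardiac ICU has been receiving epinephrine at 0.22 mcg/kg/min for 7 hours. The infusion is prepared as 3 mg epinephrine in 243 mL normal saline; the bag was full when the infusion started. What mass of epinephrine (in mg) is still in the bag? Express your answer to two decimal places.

Dose = 0.22 mcg/kg/min × 19 kg = 4.18 mcg/min
4.18 mcg/min × 60 min/hr = 250.8 mcg/hr
Concentration = 3 mg ÷ 243 mL = 0.01234568 mg/mL = 12.34568 mcg/mL
Rate = 250.8 mcg/hr ÷ 12.34568 mcg/mL = 20.3148 mL/hr
Volume infused = 20.3148 mL/hr × 7 hr = 142.2036 mL
Volume remaining = 243 − 142.2036 = 100.7964 mL
Drug remaining = 100.7964 mL × 12.34568 mcg/mL = 1244.4 mcg = 1.2444 mg

1.24 mg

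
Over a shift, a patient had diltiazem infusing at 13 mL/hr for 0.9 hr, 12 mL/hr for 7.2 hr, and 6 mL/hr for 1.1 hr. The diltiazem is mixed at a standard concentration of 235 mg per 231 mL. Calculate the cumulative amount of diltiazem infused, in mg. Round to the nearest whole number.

107 mg

Concentration = 235 mg ÷ 231 mL = 1.017316 mg/mL
Stage 1: 13 mL/hr × 0.9 hr = 11.7 mL → 11.7 mL × 1.017316 mg/mL = 11.9026 mg
Stage 2: 12 mL/hr × 7.2 hr = 86.4 mL → 86.4 mL × 1.017316 mg/mL = 87.8961 mg
Stage 3: 6 mL/hr × 1.1 hr = 6.6 mL → 6.6 mL × 1.017316 mg/mL = 6.714286 mg
Total = 11.9026 + 87.8961 + 6.714286 = 106.513 mg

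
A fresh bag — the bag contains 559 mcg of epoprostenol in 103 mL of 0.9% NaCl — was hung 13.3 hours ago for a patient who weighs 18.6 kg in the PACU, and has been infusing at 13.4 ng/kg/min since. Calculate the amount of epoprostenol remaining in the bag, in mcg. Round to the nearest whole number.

360 mcg

Dose = 13.4 ng/kg/min × 18.6 kg = 249.24 ng/min
249.24 ng/min × 60 min/hr = 14954.4 ng/hr
Concentration = 559 mcg ÷ 103 mL = 5.427184 mcg/mL = 5427.184 ng/mL
Rate = 14954.4 ng/hr ÷ 5427.184 ng/mL = 2.755462 mL/hr
Volume infused = 2.755462 mL/hr × 13.3 hr = 36.64764 mL
Volume remaining = 103 − 36.64764 = 66.35236 mL
Drug remaining = 66.35236 mL × 5427.184 ng/mL = 360106.5 ng = 360.1065 mcg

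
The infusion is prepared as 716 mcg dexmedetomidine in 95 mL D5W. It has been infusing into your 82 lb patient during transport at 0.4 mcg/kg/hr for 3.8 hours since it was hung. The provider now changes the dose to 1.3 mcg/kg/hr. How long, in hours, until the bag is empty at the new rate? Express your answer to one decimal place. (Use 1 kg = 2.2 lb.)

13.6 hours

Initial rate:
Weight = 82 lb ÷ 2.2 lb/kg = 37.27273 kg
Dose = 0.4 mcg/kg/hr × 37.27273 kg = 14.90909 mcg/hr
Concentration = 716 mcg ÷ 95 mL = 7.536842 mcg/mL
Rate = 14.90909 mcg/hr ÷ 7.536842 mcg/mL = 1.978162 mL/hr
Volume infused so far = 1.978162 mL/hr × 3.8 hr = 7.517014 mL
Volume remaining = 95 − 7.517014 = 87.48299 mL
New rate:
Dose = 1.3 mcg/kg/hr × 37.27273 kg = 48.45455 mcg/hr
Rate = 48.45455 mcg/hr ÷ 7.536842 mcg/mL = 6.429025 mL/hr
Time remaining = 87.48299 mL ÷ 6.429025 mL/hr = 13.6075 hr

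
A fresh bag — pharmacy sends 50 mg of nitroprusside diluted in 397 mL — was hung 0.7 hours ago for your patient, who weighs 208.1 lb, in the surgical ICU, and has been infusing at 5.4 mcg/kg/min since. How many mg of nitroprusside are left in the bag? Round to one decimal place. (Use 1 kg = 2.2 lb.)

28.5 mg

Weight = 208.1 lb ÷ 2.2 lb/kg = 94.59091 kg
Dose = 5.4 mcg/kg/min × 94.59091 kg = 510.7909 mcg/min
510.7909 mcg/min × 60 min/hr = 30647.45 mcg/hr
Concentration = 50 mg ÷ 397 mL = 0.1259446 mg/mL = 125.9446 mcg/mL
Rate = 30647.45 mcg/hr ÷ 125.9446 mcg/mL = 243.3408 mL/hr
Volume infused = 243.3408 mL/hr × 0.7 hr = 170.3386 mL
Volume remaining = 397 − 170.3386 = 226.6614 mL
Drug remaining = 226.6614 mL × 125.9446 mcg/mL = 28546.78 mcg = 28.54678 mg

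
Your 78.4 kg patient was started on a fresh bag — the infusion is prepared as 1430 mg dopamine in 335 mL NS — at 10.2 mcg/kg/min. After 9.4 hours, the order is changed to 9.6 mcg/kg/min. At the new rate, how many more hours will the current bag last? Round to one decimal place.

21.7 hours

Initial rate:
Dose = 10.2 mcg/kg/min × 78.4 kg = 799.68 mcg/min
799.68 mcg/min × 60 min/hr = 47980.8 mcg/hr
Concentration = 1430 mg ÷ 335 mL = 4.268657 mg/mL = 4268.657 mcg/mL
Rate = 47980.8 mcg/hr ÷ 4268.657 mcg/mL = 11.24026 mL/hr
Volume infused so far = 11.24026 mL/hr × 9.4 hr = 105.6584 mL
Volume remaining = 335 − 105.6584 = 229.3416 mL
New rate:
Dose = 9.6 mcg/kg/min × 78.4 kg = 752.64 mcg/min
752.64 mcg/min × 60 min/hr = 45158.4 mcg/hr
Rate = 45158.4 mcg/hr ÷ 4268.657 mcg/mL = 10.57907 mL/hr
Time remaining = 229.3416 mL ÷ 10.57907 mL/hr = 21.67881 hr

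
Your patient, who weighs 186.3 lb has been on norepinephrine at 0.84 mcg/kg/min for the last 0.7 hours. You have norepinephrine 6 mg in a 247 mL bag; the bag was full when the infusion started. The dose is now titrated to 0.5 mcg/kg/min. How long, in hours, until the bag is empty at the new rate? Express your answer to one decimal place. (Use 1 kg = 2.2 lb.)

Initial rate:
Weight = 186.3 lb ÷ 2.2 lb/kg = 84.68182 kg
Dose = 0.84 mcg/kg/min × 84.68182 kg = 71.13273 mcg/min
71.13273 mcg/min × 60 min/hr = 4267.964 mcg/hr
Concentration = 6 mg ÷ 247 mL = 0.0242915 mg/mL = 24.2915 mcg/mL
Rate = 4267.964 mcg/hr ÷ 24.2915 mcg/mL = 175.6978 mL/hr
Volume infused so far = 175.6978 mL/hr × 0.7 hr = 122.9885 mL
Volume remaining = 247 − 122.9885 = 124.0115 mL
New rate:
Dose = 0.5 mcg/kg/min × 84.68182 kg = 42.34091 mcg/min
42.34091 mcg/min × 60 min/hr = 2540.455 mcg/hr
Rate = 2540.455 mcg/hr ÷ 24.2915 mcg/mL = 104.582 mL/hr
Time remaining = 124.0115 mL ÷ 104.582 mL/hr = 1.185782 hr

1.2 hours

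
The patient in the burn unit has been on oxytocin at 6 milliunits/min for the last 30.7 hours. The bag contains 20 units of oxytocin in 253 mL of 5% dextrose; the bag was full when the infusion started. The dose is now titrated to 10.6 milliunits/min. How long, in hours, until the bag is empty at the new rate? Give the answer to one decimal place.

Initial rate:
6 milliunits/min × 60 min/hr = 360 milliunits/hr
Concentration = 20 units ÷ 253 mL = 0.07905138 units/mL = 79.05138 milliunits/mL
Rate = 360 milliunits/hr ÷ 79.05138 milliunits/mL = 4.554 mL/hr
Volume infused so far = 4.554 mL/hr × 30.7 hr = 139.8078 mL
Volume remaining = 253 − 139.8078 = 113.1922 mL
New rate:
10.6 milliunits/min × 60 min/hr = 636 milliunits/hr
Rate = 636 milliunits/hr ÷ 79.05138 milliunits/mL = 8.0454 mL/hr
Time remaining = 113.1922 mL ÷ 8.0454 mL/hr = 14.06918 hr

14.1 hours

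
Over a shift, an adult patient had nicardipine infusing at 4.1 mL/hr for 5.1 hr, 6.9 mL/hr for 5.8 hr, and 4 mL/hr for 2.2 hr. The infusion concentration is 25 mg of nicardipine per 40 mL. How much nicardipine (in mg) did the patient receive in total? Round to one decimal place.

Concentration = 25 mg ÷ 40 mL = 0.625 mg/mL
Stage 1: 4.1 mL/hr × 5.1 hr = 20.91 mL → 20.91 mL × 0.625 mg/mL = 13.06875 mg
Stage 2: 6.9 mL/hr × 5.8 hr = 40.02 mL → 40.02 mL × 0.625 mg/mL = 25.0125 mg
Stage 3: 4 mL/hr × 2.2 hr = 8.8 mL → 8.8 mL × 0.625 mg/mL = 5.5 mg
Total = 13.06875 + 25.0125 + 5.5 = 43.58125 mg

43.6 mg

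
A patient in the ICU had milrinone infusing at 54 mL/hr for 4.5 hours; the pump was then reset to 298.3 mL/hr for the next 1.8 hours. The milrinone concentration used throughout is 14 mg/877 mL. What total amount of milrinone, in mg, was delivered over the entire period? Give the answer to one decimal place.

12.5 mg

Concentration = 14 mg ÷ 877 mL = 0.01596351 mg/mL
Stage 1: 54 mL/hr × 4.5 hr = 243 mL → 243 mL × 0.01596351 mg/mL = 3.879133 mg
Stage 2: 298.3 mL/hr × 1.8 hr = 536.94 mL → 536.94 mL × 0.01596351 mg/mL = 8.571448 mg
Total = 3.879133 + 8.571448 = 12.45058 mg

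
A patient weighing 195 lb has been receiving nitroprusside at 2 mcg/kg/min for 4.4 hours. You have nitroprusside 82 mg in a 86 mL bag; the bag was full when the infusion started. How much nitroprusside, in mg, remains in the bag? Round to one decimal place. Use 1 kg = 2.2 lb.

Weight = 195 lb ÷ 2.2 lb/kg = 88.63636 kg
Dose = 2 mcg/kg/min × 88.63636 kg = 177.2727 mcg/min
177.2727 mcg/min × 60 min/hr = 10636.36 mcg/hr
Concentration = 82 mg ÷ 86 mL = 0.9534884 mg/mL = 953.4884 mcg/mL
Rate = 10636.36 mcg/hr ÷ 953.4884 mcg/mL = 11.15521 mL/hr
Volume infused = 11.15521 mL/hr × 4.4 hr = 49.08293 mL
Volume remaining = 86 − 49.08293 = 36.91707 mL
Drug remaining = 36.91707 mL × 953.4884 mcg/mL = 35200 mcg = 35.2 mg

35.2 mg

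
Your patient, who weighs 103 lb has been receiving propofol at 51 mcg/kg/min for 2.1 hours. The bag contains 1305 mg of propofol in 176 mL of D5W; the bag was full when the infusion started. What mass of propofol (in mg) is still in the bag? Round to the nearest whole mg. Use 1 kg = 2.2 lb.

1004 mg

Weight = 103 lb ÷ 2.2 lb/kg = 46.81818 kg
Dose = 51 mcg/kg/min × 46.81818 kg = 2387.727 mcg/min
2387.727 mcg/min × 60 min/hr = 143263.6 mcg/hr
Concentration = 1305 mg ÷ 176 mL = 7.414773 mg/mL = 7414.773 mcg/mL
Rate = 143263.6 mcg/hr ÷ 7414.773 mcg/mL = 19.32138 mL/hr
Volume infused = 19.32138 mL/hr × 2.1 hr = 40.5749 mL
Volume remaining = 176 − 40.5749 = 135.4251 mL
Drug remaining = 135.4251 mL × 7414.773 mcg/mL = 1004146 mcg = 1004.146 mg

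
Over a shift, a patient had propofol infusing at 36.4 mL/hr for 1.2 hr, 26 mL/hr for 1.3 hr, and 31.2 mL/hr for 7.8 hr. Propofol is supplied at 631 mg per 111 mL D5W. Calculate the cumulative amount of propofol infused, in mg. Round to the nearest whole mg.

1824 mg

Concentration = 631 mg ÷ 111 mL = 5.684685 mg/mL
Stage 1: 36.4 mL/hr × 1.2 hr = 43.68 mL → 43.68 mL × 5.684685 mg/mL = 248.307 mg
Stage 2: 26 mL/hr × 1.3 hr = 33.8 mL → 33.8 mL × 5.684685 mg/mL = 192.1423 mg
Stage 3: 31.2 mL/hr × 7.8 hr = 243.36 mL → 243.36 mL × 5.684685 mg/mL = 1383.425 mg
Total = 248.307 + 192.1423 + 1383.425 = 1823.874 mg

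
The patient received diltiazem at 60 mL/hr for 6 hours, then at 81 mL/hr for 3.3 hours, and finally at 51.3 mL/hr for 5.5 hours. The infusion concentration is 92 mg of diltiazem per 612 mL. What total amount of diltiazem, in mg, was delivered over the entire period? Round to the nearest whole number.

Concentration = 92 mg ÷ 612 mL = 0.1503268 mg/mL
Stage 1: 60 mL/hr × 6 hr = 360 mL → 360 mL × 0.1503268 mg/mL = 54.11765 mg
Stage 2: 81 mL/hr × 3.3 hr = 267.3 mL → 267.3 mL × 0.1503268 mg/mL = 40.18235 mg
Stage 3: 51.3 mL/hr × 5.5 hr = 282.15 mL → 282.15 mL × 0.1503268 mg/mL = 42.41471 mg
Total = 54.11765 + 40.18235 + 42.41471 = 136.7147 mg

137 mg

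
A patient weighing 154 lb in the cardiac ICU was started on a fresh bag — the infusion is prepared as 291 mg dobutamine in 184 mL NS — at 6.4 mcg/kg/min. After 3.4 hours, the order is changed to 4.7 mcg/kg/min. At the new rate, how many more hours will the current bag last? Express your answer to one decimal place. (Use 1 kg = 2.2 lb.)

10.1 hours

Initial rate:
Weight = 154 lb ÷ 2.2 lb/kg = 70 kg
Dose = 6.4 mcg/kg/min × 70 kg = 448 mcg/min
448 mcg/min × 60 min/hr = 26880 mcg/hr
Concentration = 291 mg ÷ 184 mL = 1.581522 mg/mL = 1581.522 mcg/mL
Rate = 26880 mcg/hr ÷ 1581.522 mcg/mL = 16.99629 mL/hr
Volume infused so far = 16.99629 mL/hr × 3.4 hr = 57.78738 mL
Volume remaining = 184 − 57.78738 = 126.2126 mL
New rate:
Dose = 4.7 mcg/kg/min × 70 kg = 329 mcg/min
329 mcg/min × 60 min/hr = 19740 mcg/hr
Rate = 19740 mcg/hr ÷ 1581.522 mcg/mL = 12.48165 mL/hr
Time remaining = 126.2126 mL ÷ 12.48165 mL/hr = 10.11185 hr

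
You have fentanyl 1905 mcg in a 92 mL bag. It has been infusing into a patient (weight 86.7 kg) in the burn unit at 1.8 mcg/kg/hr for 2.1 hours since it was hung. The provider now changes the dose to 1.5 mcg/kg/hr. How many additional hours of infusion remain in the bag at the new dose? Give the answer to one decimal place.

Initial rate:
Dose = 1.8 mcg/kg/hr × 86.7 kg = 156.06 mcg/hr
Concentration = 1905 mcg ÷ 92 mL = 20.70652 mcg/mL
Rate = 156.06 mcg/hr ÷ 20.70652 mcg/mL = 7.536756 mL/hr
Volume infused so far = 7.536756 mL/hr × 2.1 hr = 15.82719 mL
Volume remaining = 92 − 15.82719 = 76.17281 mL
New rate:
Dose = 1.5 mcg/kg/hr × 86.7 kg = 130.05 mcg/hr
Rate = 130.05 mcg/hr ÷ 20.70652 mcg/mL = 6.28063 mL/hr
Time remaining = 76.17281 mL ÷ 6.28063 mL/hr = 12.12821 hr

12.1 hours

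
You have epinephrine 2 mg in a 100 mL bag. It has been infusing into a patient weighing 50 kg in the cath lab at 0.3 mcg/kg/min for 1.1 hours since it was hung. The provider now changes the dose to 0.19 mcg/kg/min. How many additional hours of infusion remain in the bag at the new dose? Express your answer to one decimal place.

Initial rate:
Dose = 0.3 mcg/kg/min × 50 kg = 15 mcg/min
15 mcg/min × 60 min/hr = 900 mcg/hr
Concentration = 2 mg ÷ 100 mL = 0.02 mg/mL = 20 mcg/mL
Rate = 900 mcg/hr ÷ 20 mcg/mL = 45 mL/hr
Volume infused so far = 45 mL/hr × 1.1 hr = 49.5 mL
Volume remaining = 100 − 49.5 = 50.5 mL
New rate:
Dose = 0.19 mcg/kg/min × 50 kg = 9.5 mcg/min
9.5 mcg/min × 60 min/hr = 570 mcg/hr
Rate = 570 mcg/hr ÷ 20 mcg/mL = 28.5 mL/hr
Time remaining = 50.5 mL ÷ 28.5 mL/hr = 1.77193 hr

1.8 hours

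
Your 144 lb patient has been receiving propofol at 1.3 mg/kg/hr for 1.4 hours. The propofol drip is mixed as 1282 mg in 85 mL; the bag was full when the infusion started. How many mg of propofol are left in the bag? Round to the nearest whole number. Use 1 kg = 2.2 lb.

1163 mg

Weight = 144 lb ÷ 2.2 lb/kg = 65.45455 kg
Dose = 1.3 mg/kg/hr × 65.45455 kg = 85.09091 mg/hr
Concentration = 1282 mg ÷ 85 mL = 15.08235 mg/mL
Rate = 85.09091 mg/hr ÷ 15.08235 mg/mL = 5.641753 mL/hr
Volume infused = 5.641753 mL/hr × 1.4 hr = 7.898454 mL
Volume remaining = 85 − 7.898454 = 77.10155 mL
Drug remaining = 77.10155 mL × 15.08235 mg/mL = 1162.873 mg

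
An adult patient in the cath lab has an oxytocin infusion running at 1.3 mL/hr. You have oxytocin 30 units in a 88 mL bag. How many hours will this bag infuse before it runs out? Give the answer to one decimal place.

Duration = 88 mL ÷ 1.3 mL/hr = 67.69231 hr

67.7 hours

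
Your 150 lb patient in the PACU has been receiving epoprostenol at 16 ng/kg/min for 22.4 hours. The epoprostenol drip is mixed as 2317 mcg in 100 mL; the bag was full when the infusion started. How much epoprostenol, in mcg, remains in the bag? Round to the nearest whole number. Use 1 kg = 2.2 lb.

Weight = 150 lb ÷ 2.2 lb/kg = 68.18182 kg
Dose = 16 ng/kg/min × 68.18182 kg = 1090.909 ng/min
1090.909 ng/min × 60 min/hr = 65454.55 ng/hr
Concentration = 2317 mcg ÷ 100 mL = 23.17 mcg/mL = 23170 ng/mL
Rate = 65454.55 ng/hr ÷ 23170 ng/mL = 2.82497 mL/hr
Volume infused = 2.82497 mL/hr × 22.4 hr = 63.27932 mL
Volume remaining = 100 − 63.27932 = 36.72068 mL
Drug remaining = 36.72068 mL × 23170 ng/mL = 850818.2 ng = 850.8182 mcg

851 mcg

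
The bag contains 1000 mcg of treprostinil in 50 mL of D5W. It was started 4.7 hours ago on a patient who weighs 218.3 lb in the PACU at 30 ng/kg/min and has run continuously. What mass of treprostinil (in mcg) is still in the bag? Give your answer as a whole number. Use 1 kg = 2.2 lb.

161 mcg

Weight = 218.3 lb ÷ 2.2 lb/kg = 99.22727 kg
Dose = 30 ng/kg/min × 99.22727 kg = 2976.818 ng/min
2976.818 ng/min × 60 min/hr = 178609.1 ng/hr
Concentration = 1000 mcg ÷ 50 mL = 20 mcg/mL = 20000 ng/mL
Rate = 178609.1 ng/hr ÷ 20000 ng/mL = 8.930455 mL/hr
Volume infused = 8.930455 mL/hr × 4.7 hr = 41.97314 mL
Volume remaining = 50 − 41.97314 = 8.026864 mL
Drug remaining = 8.026864 mL × 20000 ng/mL = 160537.3 ng = 160.5373 mcg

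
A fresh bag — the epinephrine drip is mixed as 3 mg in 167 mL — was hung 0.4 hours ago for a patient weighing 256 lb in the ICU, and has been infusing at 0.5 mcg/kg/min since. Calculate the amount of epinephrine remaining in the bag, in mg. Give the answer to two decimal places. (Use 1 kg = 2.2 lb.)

1.60 mg

Weight = 256 lb ÷ 2.2 lb/kg = 116.3636 kg
Dose = 0.5 mcg/kg/min × 116.3636 kg = 58.18182 mcg/min
58.18182 mcg/min × 60 min/hr = 3490.909 mcg/hr
Concentration = 3 mg ÷ 167 mL = 0.01796407 mg/mL = 17.96407 mcg/mL
Rate = 3490.909 mcg/hr ÷ 17.96407 mcg/mL = 194.3273 mL/hr
Volume infused = 194.3273 mL/hr × 0.4 hr = 77.73091 mL
Volume remaining = 167 − 77.73091 = 89.26909 mL
Drug remaining = 89.26909 mL × 17.96407 mcg/mL = 1603.636 mcg = 1.603636 mg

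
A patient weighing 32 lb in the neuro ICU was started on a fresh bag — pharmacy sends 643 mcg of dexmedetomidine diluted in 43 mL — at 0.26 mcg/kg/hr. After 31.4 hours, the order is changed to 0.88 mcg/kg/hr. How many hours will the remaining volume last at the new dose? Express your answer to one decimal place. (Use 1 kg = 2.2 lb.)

41.0 hours

Initial rate:
Weight = 32 lb ÷ 2.2 lb/kg = 14.54545 kg
Dose = 0.26 mcg/kg/hr × 14.54545 kg = 3.781818 mcg/hr
Concentration = 643 mcg ÷ 43 mL = 14.95349 mcg/mL
Rate = 3.781818 mcg/hr ÷ 14.95349 mcg/mL = 0.2529054 mL/hr
Volume infused so far = 0.2529054 mL/hr × 31.4 hr = 7.94123 mL
Volume remaining = 43 − 7.94123 = 35.05877 mL
New rate:
Dose = 0.88 mcg/kg/hr × 14.54545 kg = 12.8 mcg/hr
Rate = 12.8 mcg/hr ÷ 14.95349 mcg/mL = 0.8559876 mL/hr
Time remaining = 35.05877 mL ÷ 0.8559876 mL/hr = 40.9571 hr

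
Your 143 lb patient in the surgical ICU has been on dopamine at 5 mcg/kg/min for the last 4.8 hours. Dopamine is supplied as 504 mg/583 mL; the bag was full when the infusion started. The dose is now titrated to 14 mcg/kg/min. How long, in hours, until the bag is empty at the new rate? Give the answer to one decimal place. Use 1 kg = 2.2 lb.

7.5 hours

Initial rate:
Weight = 143 lb ÷ 2.2 lb/kg = 65 kg
Dose = 5 mcg/kg/min × 65 kg = 325 mcg/min
325 mcg/min × 60 min/hr = 19500 mcg/hr
Concentration = 504 mg ÷ 583 mL = 0.864494 mg/mL = 864.494 mcg/mL
Rate = 19500 mcg/hr ÷ 864.494 mcg/mL = 22.55655 mL/hr
Volume infused so far = 22.55655 mL/hr × 4.8 hr = 108.2714 mL
Volume remaining = 583 − 108.2714 = 474.7286 mL
New rate:
Dose = 14 mcg/kg/min × 65 kg = 910 mcg/min
910 mcg/min × 60 min/hr = 54600 mcg/hr
Rate = 54600 mcg/hr ÷ 864.494 mcg/mL = 63.15833 mL/hr
Time remaining = 474.7286 mL ÷ 63.15833 mL/hr = 7.516484 hr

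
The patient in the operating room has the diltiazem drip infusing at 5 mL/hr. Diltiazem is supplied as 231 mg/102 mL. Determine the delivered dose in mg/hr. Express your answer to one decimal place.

11.3 mg/hr

Concentration = 231 mg ÷ 102 mL = 2.264706 mg/mL
Drug rate = 5 mL/hr × 2.264706 mg/mL = 11.32353 mg/hr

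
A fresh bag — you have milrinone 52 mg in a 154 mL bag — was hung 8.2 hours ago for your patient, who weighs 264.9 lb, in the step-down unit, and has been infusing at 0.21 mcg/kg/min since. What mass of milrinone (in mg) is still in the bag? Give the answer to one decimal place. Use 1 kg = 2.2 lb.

39.6 mg

Weight = 264.9 lb ÷ 2.2 lb/kg = 120.4091 kg
Dose = 0.21 mcg/kg/min × 120.4091 kg = 25.28591 mcg/min
25.28591 mcg/min × 60 min/hr = 1517.155 mcg/hr
Concentration = 52 mg ÷ 154 mL = 0.3376623 mg/mL = 337.6623 mcg/mL
Rate = 1517.155 mcg/hr ÷ 337.6623 mcg/mL = 4.493112 mL/hr
Volume infused = 4.493112 mL/hr × 8.2 hr = 36.84351 mL
Volume remaining = 154 − 36.84351 = 117.1565 mL
Drug remaining = 117.1565 mL × 337.6623 mcg/mL = 39559.33 mcg = 39.55933 mg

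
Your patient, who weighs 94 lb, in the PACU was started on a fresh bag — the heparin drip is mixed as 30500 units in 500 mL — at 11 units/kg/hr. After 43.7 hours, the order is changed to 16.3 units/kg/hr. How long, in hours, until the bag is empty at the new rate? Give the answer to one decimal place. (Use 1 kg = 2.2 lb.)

14.3 hours

Initial rate:
Weight = 94 lb ÷ 2.2 lb/kg = 42.72727 kg
Dose = 11 units/kg/hr × 42.72727 kg = 470 units/hr
Concentration = 30500 units ÷ 500 mL = 61 units/mL
Rate = 470 units/hr ÷ 61 units/mL = 7.704918 mL/hr
Volume infused so far = 7.704918 mL/hr × 43.7 hr = 336.7049 mL
Volume remaining = 500 − 336.7049 = 163.2951 mL
New rate:
Dose = 16.3 units/kg/hr × 42.72727 kg = 696.4545 units/hr
Rate = 696.4545 units/hr ÷ 61 units/mL = 11.41729 mL/hr
Time remaining = 163.2951 mL ÷ 11.41729 mL/hr = 14.30244 hr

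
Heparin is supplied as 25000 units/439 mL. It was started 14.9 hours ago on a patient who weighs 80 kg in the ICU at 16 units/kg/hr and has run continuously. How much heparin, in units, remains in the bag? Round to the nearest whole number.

Dose = 16 units/kg/hr × 80 kg = 1280 units/hr
Concentration = 25000 units ÷ 439 mL = 56.94761 units/mL
Rate = 1280 units/hr ÷ 56.94761 units/mL = 22.4768 mL/hr
Volume infused = 22.4768 mL/hr × 14.9 hr = 334.9043 mL
Volume remaining = 439 − 334.9043 = 104.0957 mL
Drug remaining = 104.0957 mL × 56.94761 units/mL = 5928 units

5928 units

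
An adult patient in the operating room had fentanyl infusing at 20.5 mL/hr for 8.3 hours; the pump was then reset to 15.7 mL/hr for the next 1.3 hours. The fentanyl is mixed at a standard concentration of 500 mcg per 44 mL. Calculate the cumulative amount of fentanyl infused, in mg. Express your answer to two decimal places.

Concentration = 500 mcg ÷ 44 mL = 11.36364 mcg/mL
Stage 1: 20.5 mL/hr × 8.3 hr = 170.15 mL → 170.15 mL × 11.36364 mcg/mL = 1933.523 mcg
Stage 2: 15.7 mL/hr × 1.3 hr = 20.41 mL → 20.41 mL × 11.36364 mcg/mL = 231.9318 mcg
Total = 1933.523 + 231.9318 = 2165.455 mcg = 2.165455 mg

2.17 mg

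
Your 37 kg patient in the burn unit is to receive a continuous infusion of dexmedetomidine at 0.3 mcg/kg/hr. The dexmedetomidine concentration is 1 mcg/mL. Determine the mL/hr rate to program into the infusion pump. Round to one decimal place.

11.1 mL/hr

Dose = 0.3 mcg/kg/hr × 37 kg = 11.1 mcg/hr
Rate = 11.1 mcg/hr ÷ 1 mcg/mL = 11.1 mL/hr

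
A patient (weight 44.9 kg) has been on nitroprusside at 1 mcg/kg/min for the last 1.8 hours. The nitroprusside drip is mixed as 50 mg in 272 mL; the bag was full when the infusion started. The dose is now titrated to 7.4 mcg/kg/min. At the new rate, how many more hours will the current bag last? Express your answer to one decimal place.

2.3 hours

Initial rate:
Dose = 1 mcg/kg/min × 44.9 kg = 44.9 mcg/min
44.9 mcg/min × 60 min/hr = 2694 mcg/hr
Concentration = 50 mg ÷ 272 mL = 0.1838235 mg/mL = 183.8235 mcg/mL
Rate = 2694 mcg/hr ÷ 183.8235 mcg/mL = 14.65536 mL/hr
Volume infused so far = 14.65536 mL/hr × 1.8 hr = 26.37965 mL
Volume remaining = 272 − 26.37965 = 245.6204 mL
New rate:
Dose = 7.4 mcg/kg/min × 44.9 kg = 332.26 mcg/min
332.26 mcg/min × 60 min/hr = 19935.6 mcg/hr
Rate = 19935.6 mcg/hr ÷ 183.8235 mcg/mL = 108.4497 mL/hr
Time remaining = 245.6204 mL ÷ 108.4497 mL/hr = 2.264833 hr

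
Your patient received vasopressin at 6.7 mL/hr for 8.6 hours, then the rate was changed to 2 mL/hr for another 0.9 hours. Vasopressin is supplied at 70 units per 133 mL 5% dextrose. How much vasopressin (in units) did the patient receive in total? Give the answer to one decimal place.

31.3 units

Concentration = 70 units ÷ 133 mL = 0.5263158 units/mL
Stage 1: 6.7 mL/hr × 8.6 hr = 57.62 mL → 57.62 mL × 0.5263158 units/mL = 30.32632 units
Stage 2: 2 mL/hr × 0.9 hr = 1.8 mL → 1.8 mL × 0.5263158 units/mL = 0.9473684 units
Total = 30.32632 + 0.9473684 = 31.27368 units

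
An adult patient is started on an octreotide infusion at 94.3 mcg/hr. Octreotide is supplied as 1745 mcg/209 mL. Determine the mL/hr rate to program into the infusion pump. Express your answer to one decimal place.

Concentration = 1745 mcg ÷ 209 mL = 8.349282 mcg/mL
Rate = 94.3 mcg/hr ÷ 8.349282 mcg/mL = 11.29438 mL/hr

11.3 mL/hr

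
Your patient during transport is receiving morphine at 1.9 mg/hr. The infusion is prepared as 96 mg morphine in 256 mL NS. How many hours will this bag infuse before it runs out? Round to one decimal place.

Concentration = 96 mg ÷ 256 mL = 0.375 mg/mL
Rate = 1.9 mg/hr ÷ 0.375 mg/mL = 5.066667 mL/hr
Duration = 256 mL ÷ 5.066667 mL/hr = 50.52632 hr

50.5 hours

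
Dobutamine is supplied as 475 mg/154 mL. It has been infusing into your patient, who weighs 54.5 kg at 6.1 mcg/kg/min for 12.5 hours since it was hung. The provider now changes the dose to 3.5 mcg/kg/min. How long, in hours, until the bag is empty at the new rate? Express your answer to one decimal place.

19.7 hours

Initial rate:
Dose = 6.1 mcg/kg/min × 54.5 kg = 332.45 mcg/min
332.45 mcg/min × 60 min/hr = 19947 mcg/hr
Concentration = 475 mg ÷ 154 mL = 3.084416 mg/mL = 3084.416 mcg/mL
Rate = 19947 mcg/hr ÷ 3084.416 mcg/mL = 6.467027 mL/hr
Volume infused so far = 6.467027 mL/hr × 12.5 hr = 80.83784 mL
Volume remaining = 154 − 80.83784 = 73.16216 mL
New rate:
Dose = 3.5 mcg/kg/min × 54.5 kg = 190.75 mcg/min
190.75 mcg/min × 60 min/hr = 11445 mcg/hr
Rate = 11445 mcg/hr ÷ 3084.416 mcg/mL = 3.710589 mL/hr
Time remaining = 73.16216 mL ÷ 3.710589 mL/hr = 19.71713 hr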